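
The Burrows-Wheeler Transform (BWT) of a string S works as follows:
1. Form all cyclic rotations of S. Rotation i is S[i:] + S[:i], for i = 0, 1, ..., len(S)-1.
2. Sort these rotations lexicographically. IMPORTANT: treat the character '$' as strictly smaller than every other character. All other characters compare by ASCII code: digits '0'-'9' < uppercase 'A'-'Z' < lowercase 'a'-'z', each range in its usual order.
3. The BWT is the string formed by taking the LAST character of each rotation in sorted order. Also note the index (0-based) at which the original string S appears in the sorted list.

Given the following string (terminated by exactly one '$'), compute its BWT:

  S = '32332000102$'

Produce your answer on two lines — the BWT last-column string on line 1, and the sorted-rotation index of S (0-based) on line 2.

Answer: 2200100333$2
10

Derivation:
All 12 rotations (rotation i = S[i:]+S[:i]):
  rot[0] = 32332000102$
  rot[1] = 2332000102$3
  rot[2] = 332000102$32
  rot[3] = 32000102$323
  rot[4] = 2000102$3233
  rot[5] = 000102$32332
  rot[6] = 00102$323320
  rot[7] = 0102$3233200
  rot[8] = 102$32332000
  rot[9] = 02$323320001
  rot[10] = 2$3233200010
  rot[11] = $32332000102
Sorted (with $ < everything):
  sorted[0] = $32332000102  (last char: '2')
  sorted[1] = 000102$32332  (last char: '2')
  sorted[2] = 00102$323320  (last char: '0')
  sorted[3] = 0102$3233200  (last char: '0')
  sorted[4] = 02$323320001  (last char: '1')
  sorted[5] = 102$32332000  (last char: '0')
  sorted[6] = 2$3233200010  (last char: '0')
  sorted[7] = 2000102$3233  (last char: '3')
  sorted[8] = 2332000102$3  (last char: '3')
  sorted[9] = 32000102$323  (last char: '3')
  sorted[10] = 32332000102$  (last char: '$')
  sorted[11] = 332000102$32  (last char: '2')
Last column: 2200100333$2
Original string S is at sorted index 10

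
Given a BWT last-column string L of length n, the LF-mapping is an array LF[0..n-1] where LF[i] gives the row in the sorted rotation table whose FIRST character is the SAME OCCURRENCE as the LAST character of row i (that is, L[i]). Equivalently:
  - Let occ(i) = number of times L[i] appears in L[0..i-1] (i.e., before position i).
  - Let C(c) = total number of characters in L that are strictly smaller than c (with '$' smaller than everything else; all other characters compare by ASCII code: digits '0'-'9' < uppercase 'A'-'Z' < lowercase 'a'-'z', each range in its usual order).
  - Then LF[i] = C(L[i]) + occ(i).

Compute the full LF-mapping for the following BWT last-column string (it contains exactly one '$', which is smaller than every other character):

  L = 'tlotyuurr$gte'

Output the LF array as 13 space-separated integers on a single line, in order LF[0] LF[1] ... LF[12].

Answer: 7 3 4 8 12 10 11 5 6 0 2 9 1

Derivation:
Char counts: '$':1, 'e':1, 'g':1, 'l':1, 'o':1, 'r':2, 't':3, 'u':2, 'y':1
C (first-col start): C('$')=0, C('e')=1, C('g')=2, C('l')=3, C('o')=4, C('r')=5, C('t')=7, C('u')=10, C('y')=12
L[0]='t': occ=0, LF[0]=C('t')+0=7+0=7
L[1]='l': occ=0, LF[1]=C('l')+0=3+0=3
L[2]='o': occ=0, LF[2]=C('o')+0=4+0=4
L[3]='t': occ=1, LF[3]=C('t')+1=7+1=8
L[4]='y': occ=0, LF[4]=C('y')+0=12+0=12
L[5]='u': occ=0, LF[5]=C('u')+0=10+0=10
L[6]='u': occ=1, LF[6]=C('u')+1=10+1=11
L[7]='r': occ=0, LF[7]=C('r')+0=5+0=5
L[8]='r': occ=1, LF[8]=C('r')+1=5+1=6
L[9]='$': occ=0, LF[9]=C('$')+0=0+0=0
L[10]='g': occ=0, LF[10]=C('g')+0=2+0=2
L[11]='t': occ=2, LF[11]=C('t')+2=7+2=9
L[12]='e': occ=0, LF[12]=C('e')+0=1+0=1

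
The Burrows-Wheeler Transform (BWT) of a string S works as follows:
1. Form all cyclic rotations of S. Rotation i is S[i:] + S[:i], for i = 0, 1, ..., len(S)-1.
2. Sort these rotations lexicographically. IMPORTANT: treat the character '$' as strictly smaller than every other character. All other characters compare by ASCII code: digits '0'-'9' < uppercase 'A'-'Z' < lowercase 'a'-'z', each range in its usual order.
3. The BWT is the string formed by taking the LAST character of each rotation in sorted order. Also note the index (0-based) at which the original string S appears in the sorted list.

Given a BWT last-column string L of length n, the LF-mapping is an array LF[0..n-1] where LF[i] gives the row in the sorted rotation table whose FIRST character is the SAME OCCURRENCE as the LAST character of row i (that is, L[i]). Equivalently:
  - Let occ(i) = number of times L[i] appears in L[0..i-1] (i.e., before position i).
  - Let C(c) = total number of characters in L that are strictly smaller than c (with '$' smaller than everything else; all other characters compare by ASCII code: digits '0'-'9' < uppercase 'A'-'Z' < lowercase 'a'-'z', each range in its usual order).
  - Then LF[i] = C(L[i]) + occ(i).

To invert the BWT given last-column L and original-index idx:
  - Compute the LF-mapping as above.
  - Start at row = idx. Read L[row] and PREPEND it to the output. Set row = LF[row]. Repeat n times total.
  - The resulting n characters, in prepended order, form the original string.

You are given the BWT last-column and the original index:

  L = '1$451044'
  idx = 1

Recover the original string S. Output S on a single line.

Answer: 0445141$

Derivation:
LF mapping: 2 0 4 7 3 1 5 6
Walk LF starting at row 1, prepending L[row]:
  step 1: row=1, L[1]='$', prepend. Next row=LF[1]=0
  step 2: row=0, L[0]='1', prepend. Next row=LF[0]=2
  step 3: row=2, L[2]='4', prepend. Next row=LF[2]=4
  step 4: row=4, L[4]='1', prepend. Next row=LF[4]=3
  step 5: row=3, L[3]='5', prepend. Next row=LF[3]=7
  step 6: row=7, L[7]='4', prepend. Next row=LF[7]=6
  step 7: row=6, L[6]='4', prepend. Next row=LF[6]=5
  step 8: row=5, L[5]='0', prepend. Next row=LF[5]=1
Reversed output: 0445141$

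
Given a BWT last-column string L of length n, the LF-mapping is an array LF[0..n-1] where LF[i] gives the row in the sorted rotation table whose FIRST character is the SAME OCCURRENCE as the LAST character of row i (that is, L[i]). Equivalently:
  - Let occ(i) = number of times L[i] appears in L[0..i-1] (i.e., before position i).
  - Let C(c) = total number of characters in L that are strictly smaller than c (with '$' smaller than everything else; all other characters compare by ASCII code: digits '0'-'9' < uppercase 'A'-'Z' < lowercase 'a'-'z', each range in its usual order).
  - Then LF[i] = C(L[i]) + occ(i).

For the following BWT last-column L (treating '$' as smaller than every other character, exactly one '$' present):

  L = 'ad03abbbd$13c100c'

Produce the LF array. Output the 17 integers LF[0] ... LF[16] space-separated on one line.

Answer: 8 15 1 6 9 10 11 12 16 0 4 7 13 5 2 3 14

Derivation:
Char counts: '$':1, '0':3, '1':2, '3':2, 'a':2, 'b':3, 'c':2, 'd':2
C (first-col start): C('$')=0, C('0')=1, C('1')=4, C('3')=6, C('a')=8, C('b')=10, C('c')=13, C('d')=15
L[0]='a': occ=0, LF[0]=C('a')+0=8+0=8
L[1]='d': occ=0, LF[1]=C('d')+0=15+0=15
L[2]='0': occ=0, LF[2]=C('0')+0=1+0=1
L[3]='3': occ=0, LF[3]=C('3')+0=6+0=6
L[4]='a': occ=1, LF[4]=C('a')+1=8+1=9
L[5]='b': occ=0, LF[5]=C('b')+0=10+0=10
L[6]='b': occ=1, LF[6]=C('b')+1=10+1=11
L[7]='b': occ=2, LF[7]=C('b')+2=10+2=12
L[8]='d': occ=1, LF[8]=C('d')+1=15+1=16
L[9]='$': occ=0, LF[9]=C('$')+0=0+0=0
L[10]='1': occ=0, LF[10]=C('1')+0=4+0=4
L[11]='3': occ=1, LF[11]=C('3')+1=6+1=7
L[12]='c': occ=0, LF[12]=C('c')+0=13+0=13
L[13]='1': occ=1, LF[13]=C('1')+1=4+1=5
L[14]='0': occ=1, LF[14]=C('0')+1=1+1=2
L[15]='0': occ=2, LF[15]=C('0')+2=1+2=3
L[16]='c': occ=1, LF[16]=C('c')+1=13+1=14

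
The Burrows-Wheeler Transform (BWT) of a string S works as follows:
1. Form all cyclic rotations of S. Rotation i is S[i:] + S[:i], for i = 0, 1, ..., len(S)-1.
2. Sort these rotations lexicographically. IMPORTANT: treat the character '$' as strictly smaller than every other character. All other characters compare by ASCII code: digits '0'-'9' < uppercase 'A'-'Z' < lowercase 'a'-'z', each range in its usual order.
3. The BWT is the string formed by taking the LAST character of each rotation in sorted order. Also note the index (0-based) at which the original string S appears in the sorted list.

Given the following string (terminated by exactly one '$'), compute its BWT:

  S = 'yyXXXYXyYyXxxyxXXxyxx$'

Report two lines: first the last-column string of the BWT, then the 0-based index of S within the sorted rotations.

All 22 rotations (rotation i = S[i:]+S[:i]):
  rot[0] = yyXXXYXyYyXxxyxXXxyxx$
  rot[1] = yXXXYXyYyXxxyxXXxyxx$y
  rot[2] = XXXYXyYyXxxyxXXxyxx$yy
  rot[3] = XXYXyYyXxxyxXXxyxx$yyX
  rot[4] = XYXyYyXxxyxXXxyxx$yyXX
  rot[5] = YXyYyXxxyxXXxyxx$yyXXX
  rot[6] = XyYyXxxyxXXxyxx$yyXXXY
  rot[7] = yYyXxxyxXXxyxx$yyXXXYX
  rot[8] = YyXxxyxXXxyxx$yyXXXYXy
  rot[9] = yXxxyxXXxyxx$yyXXXYXyY
  rot[10] = XxxyxXXxyxx$yyXXXYXyYy
  rot[11] = xxyxXXxyxx$yyXXXYXyYyX
  rot[12] = xyxXXxyxx$yyXXXYXyYyXx
  rot[13] = yxXXxyxx$yyXXXYXyYyXxx
  rot[14] = xXXxyxx$yyXXXYXyYyXxxy
  rot[15] = XXxyxx$yyXXXYXyYyXxxyx
  rot[16] = Xxyxx$yyXXXYXyYyXxxyxX
  rot[17] = xyxx$yyXXXYXyYyXxxyxXX
  rot[18] = yxx$yyXXXYXyYyXxxyxXXx
  rot[19] = xx$yyXXXYXyYyXxxyxXXxy
  rot[20] = x$yyXXXYXyYyXxxyxXXxyx
  rot[21] = $yyXXXYXyYyXxxyxXXxyxx
Sorted (with $ < everything):
  sorted[0] = $yyXXXYXyYyXxxyxXXxyxx  (last char: 'x')
  sorted[1] = XXXYXyYyXxxyxXXxyxx$yy  (last char: 'y')
  sorted[2] = XXYXyYyXxxyxXXxyxx$yyX  (last char: 'X')
  sorted[3] = XXxyxx$yyXXXYXyYyXxxyx  (last char: 'x')
  sorted[4] = XYXyYyXxxyxXXxyxx$yyXX  (last char: 'X')
  sorted[5] = XxxyxXXxyxx$yyXXXYXyYy  (last char: 'y')
  sorted[6] = Xxyxx$yyXXXYXyYyXxxyxX  (last char: 'X')
  sorted[7] = XyYyXxxyxXXxyxx$yyXXXY  (last char: 'Y')
  sorted[8] = YXyYyXxxyxXXxyxx$yyXXX  (last char: 'X')
  sorted[9] = YyXxxyxXXxyxx$yyXXXYXy  (last char: 'y')
  sorted[10] = x$yyXXXYXyYyXxxyxXXxyx  (last char: 'x')
  sorted[11] = xXXxyxx$yyXXXYXyYyXxxy  (last char: 'y')
  sorted[12] = xx$yyXXXYXyYyXxxyxXXxy  (last char: 'y')
  sorted[13] = xxyxXXxyxx$yyXXXYXyYyX  (last char: 'X')
  sorted[14] = xyxXXxyxx$yyXXXYXyYyXx  (last char: 'x')
  sorted[15] = xyxx$yyXXXYXyYyXxxyxXX  (last char: 'X')
  sorted[16] = yXXXYXyYyXxxyxXXxyxx$y  (last char: 'y')
  sorted[17] = yXxxyxXXxyxx$yyXXXYXyY  (last char: 'Y')
  sorted[18] = yYyXxxyxXXxyxx$yyXXXYX  (last char: 'X')
  sorted[19] = yxXXxyxx$yyXXXYXyYyXxx  (last char: 'x')
  sorted[20] = yxx$yyXXXYXyYyXxxyxXXx  (last char: 'x')
  sorted[21] = yyXXXYXyYyXxxyxXXxyxx$  (last char: '$')
Last column: xyXxXyXYXyxyyXxXyYXxx$
Original string S is at sorted index 21

Answer: xyXxXyXYXyxyyXxXyYXxx$
21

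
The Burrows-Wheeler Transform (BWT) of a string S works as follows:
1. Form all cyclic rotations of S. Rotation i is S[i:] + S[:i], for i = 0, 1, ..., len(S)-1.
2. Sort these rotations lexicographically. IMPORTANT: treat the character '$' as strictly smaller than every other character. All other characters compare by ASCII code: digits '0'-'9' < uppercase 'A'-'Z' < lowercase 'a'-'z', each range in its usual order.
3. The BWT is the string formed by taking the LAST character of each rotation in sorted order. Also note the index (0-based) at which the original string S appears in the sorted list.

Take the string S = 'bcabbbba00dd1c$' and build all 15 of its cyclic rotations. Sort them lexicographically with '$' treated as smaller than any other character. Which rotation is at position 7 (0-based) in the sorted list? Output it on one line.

All 15 rotations (rotation i = S[i:]+S[:i]):
  rot[0] = bcabbbba00dd1c$
  rot[1] = cabbbba00dd1c$b
  rot[2] = abbbba00dd1c$bc
  rot[3] = bbbba00dd1c$bca
  rot[4] = bbba00dd1c$bcab
  rot[5] = bba00dd1c$bcabb
  rot[6] = ba00dd1c$bcabbb
  rot[7] = a00dd1c$bcabbbb
  rot[8] = 00dd1c$bcabbbba
  rot[9] = 0dd1c$bcabbbba0
  rot[10] = dd1c$bcabbbba00
  rot[11] = d1c$bcabbbba00d
  rot[12] = 1c$bcabbbba00dd
  rot[13] = c$bcabbbba00dd1
  rot[14] = $bcabbbba00dd1c
Sorted (with $ < everything):
  sorted[0] = $bcabbbba00dd1c
  sorted[1] = 00dd1c$bcabbbba
  sorted[2] = 0dd1c$bcabbbba0
  sorted[3] = 1c$bcabbbba00dd
  sorted[4] = a00dd1c$bcabbbb
  sorted[5] = abbbba00dd1c$bc
  sorted[6] = ba00dd1c$bcabbb
  sorted[7] = bba00dd1c$bcabb
  sorted[8] = bbba00dd1c$bcab
  sorted[9] = bbbba00dd1c$bca
  sorted[10] = bcabbbba00dd1c$
  sorted[11] = c$bcabbbba00dd1
  sorted[12] = cabbbba00dd1c$b
  sorted[13] = d1c$bcabbbba00d
  sorted[14] = dd1c$bcabbbba00
sorted[7] = bba00dd1c$bcabb

Answer: bba00dd1c$bcabb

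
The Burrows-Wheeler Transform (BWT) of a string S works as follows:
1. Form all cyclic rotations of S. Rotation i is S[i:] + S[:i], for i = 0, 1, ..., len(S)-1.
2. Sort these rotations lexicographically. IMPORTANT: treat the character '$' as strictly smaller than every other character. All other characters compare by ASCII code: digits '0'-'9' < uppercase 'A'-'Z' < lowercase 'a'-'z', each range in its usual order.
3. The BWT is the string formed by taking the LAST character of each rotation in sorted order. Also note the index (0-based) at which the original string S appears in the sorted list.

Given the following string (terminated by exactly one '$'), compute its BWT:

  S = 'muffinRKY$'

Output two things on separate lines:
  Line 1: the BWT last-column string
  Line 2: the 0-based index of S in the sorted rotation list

Answer: YRnKuff$im
7

Derivation:
All 10 rotations (rotation i = S[i:]+S[:i]):
  rot[0] = muffinRKY$
  rot[1] = uffinRKY$m
  rot[2] = ffinRKY$mu
  rot[3] = finRKY$muf
  rot[4] = inRKY$muff
  rot[5] = nRKY$muffi
  rot[6] = RKY$muffin
  rot[7] = KY$muffinR
  rot[8] = Y$muffinRK
  rot[9] = $muffinRKY
Sorted (with $ < everything):
  sorted[0] = $muffinRKY  (last char: 'Y')
  sorted[1] = KY$muffinR  (last char: 'R')
  sorted[2] = RKY$muffin  (last char: 'n')
  sorted[3] = Y$muffinRK  (last char: 'K')
  sorted[4] = ffinRKY$mu  (last char: 'u')
  sorted[5] = finRKY$muf  (last char: 'f')
  sorted[6] = inRKY$muff  (last char: 'f')
  sorted[7] = muffinRKY$  (last char: '$')
  sorted[8] = nRKY$muffi  (last char: 'i')
  sorted[9] = uffinRKY$m  (last char: 'm')
Last column: YRnKuff$im
Original string S is at sorted index 7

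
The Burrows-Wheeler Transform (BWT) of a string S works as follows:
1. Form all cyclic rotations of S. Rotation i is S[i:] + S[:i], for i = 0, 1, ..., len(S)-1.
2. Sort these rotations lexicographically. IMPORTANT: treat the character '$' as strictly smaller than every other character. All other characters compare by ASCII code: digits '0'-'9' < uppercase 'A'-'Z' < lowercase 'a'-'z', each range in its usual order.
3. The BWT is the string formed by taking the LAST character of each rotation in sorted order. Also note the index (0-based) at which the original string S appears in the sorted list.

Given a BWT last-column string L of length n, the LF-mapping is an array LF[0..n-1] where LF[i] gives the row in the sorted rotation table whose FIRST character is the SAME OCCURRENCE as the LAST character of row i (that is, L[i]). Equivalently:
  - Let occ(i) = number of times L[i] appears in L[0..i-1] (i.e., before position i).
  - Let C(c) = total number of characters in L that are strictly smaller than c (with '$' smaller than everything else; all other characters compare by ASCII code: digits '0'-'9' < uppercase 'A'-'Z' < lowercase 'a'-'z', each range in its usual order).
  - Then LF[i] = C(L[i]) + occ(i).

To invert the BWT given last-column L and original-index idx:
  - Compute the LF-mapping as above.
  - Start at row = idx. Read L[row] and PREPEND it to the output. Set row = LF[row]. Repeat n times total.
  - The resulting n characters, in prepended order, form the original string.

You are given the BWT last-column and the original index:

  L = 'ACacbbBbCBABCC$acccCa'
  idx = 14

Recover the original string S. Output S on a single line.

LF mapping: 1 6 11 17 14 15 3 16 7 4 2 5 8 9 0 12 18 19 20 10 13
Walk LF starting at row 14, prepending L[row]:
  step 1: row=14, L[14]='$', prepend. Next row=LF[14]=0
  step 2: row=0, L[0]='A', prepend. Next row=LF[0]=1
  step 3: row=1, L[1]='C', prepend. Next row=LF[1]=6
  step 4: row=6, L[6]='B', prepend. Next row=LF[6]=3
  step 5: row=3, L[3]='c', prepend. Next row=LF[3]=17
  step 6: row=17, L[17]='c', prepend. Next row=LF[17]=19
  step 7: row=19, L[19]='C', prepend. Next row=LF[19]=10
  step 8: row=10, L[10]='A', prepend. Next row=LF[10]=2
  step 9: row=2, L[2]='a', prepend. Next row=LF[2]=11
  step 10: row=11, L[11]='B', prepend. Next row=LF[11]=5
  step 11: row=5, L[5]='b', prepend. Next row=LF[5]=15
  step 12: row=15, L[15]='a', prepend. Next row=LF[15]=12
  step 13: row=12, L[12]='C', prepend. Next row=LF[12]=8
  step 14: row=8, L[8]='C', prepend. Next row=LF[8]=7
  step 15: row=7, L[7]='b', prepend. Next row=LF[7]=16
  step 16: row=16, L[16]='c', prepend. Next row=LF[16]=18
  step 17: row=18, L[18]='c', prepend. Next row=LF[18]=20
  step 18: row=20, L[20]='a', prepend. Next row=LF[20]=13
  step 19: row=13, L[13]='C', prepend. Next row=LF[13]=9
  step 20: row=9, L[9]='B', prepend. Next row=LF[9]=4
  step 21: row=4, L[4]='b', prepend. Next row=LF[4]=14
Reversed output: bBCaccbCCabBaACccBCA$

Answer: bBCaccbCCabBaACccBCA$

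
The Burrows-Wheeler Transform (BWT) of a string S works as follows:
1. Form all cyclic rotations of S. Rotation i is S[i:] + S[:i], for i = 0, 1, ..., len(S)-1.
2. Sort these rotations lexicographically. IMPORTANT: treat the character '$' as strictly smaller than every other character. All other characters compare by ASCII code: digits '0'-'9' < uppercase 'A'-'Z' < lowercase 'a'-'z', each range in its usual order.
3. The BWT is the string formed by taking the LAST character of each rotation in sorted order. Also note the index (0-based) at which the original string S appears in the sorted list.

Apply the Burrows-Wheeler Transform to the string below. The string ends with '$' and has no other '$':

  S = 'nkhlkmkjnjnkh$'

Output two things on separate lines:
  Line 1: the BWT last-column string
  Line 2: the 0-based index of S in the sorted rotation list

All 14 rotations (rotation i = S[i:]+S[:i]):
  rot[0] = nkhlkmkjnjnkh$
  rot[1] = khlkmkjnjnkh$n
  rot[2] = hlkmkjnjnkh$nk
  rot[3] = lkmkjnjnkh$nkh
  rot[4] = kmkjnjnkh$nkhl
  rot[5] = mkjnjnkh$nkhlk
  rot[6] = kjnjnkh$nkhlkm
  rot[7] = jnjnkh$nkhlkmk
  rot[8] = njnkh$nkhlkmkj
  rot[9] = jnkh$nkhlkmkjn
  rot[10] = nkh$nkhlkmkjnj
  rot[11] = kh$nkhlkmkjnjn
  rot[12] = h$nkhlkmkjnjnk
  rot[13] = $nkhlkmkjnjnkh
Sorted (with $ < everything):
  sorted[0] = $nkhlkmkjnjnkh  (last char: 'h')
  sorted[1] = h$nkhlkmkjnjnk  (last char: 'k')
  sorted[2] = hlkmkjnjnkh$nk  (last char: 'k')
  sorted[3] = jnjnkh$nkhlkmk  (last char: 'k')
  sorted[4] = jnkh$nkhlkmkjn  (last char: 'n')
  sorted[5] = kh$nkhlkmkjnjn  (last char: 'n')
  sorted[6] = khlkmkjnjnkh$n  (last char: 'n')
  sorted[7] = kjnjnkh$nkhlkm  (last char: 'm')
  sorted[8] = kmkjnjnkh$nkhl  (last char: 'l')
  sorted[9] = lkmkjnjnkh$nkh  (last char: 'h')
  sorted[10] = mkjnjnkh$nkhlk  (last char: 'k')
  sorted[11] = njnkh$nkhlkmkj  (last char: 'j')
  sorted[12] = nkh$nkhlkmkjnj  (last char: 'j')
  sorted[13] = nkhlkmkjnjnkh$  (last char: '$')
Last column: hkkknnnmlhkjj$
Original string S is at sorted index 13

Answer: hkkknnnmlhkjj$
13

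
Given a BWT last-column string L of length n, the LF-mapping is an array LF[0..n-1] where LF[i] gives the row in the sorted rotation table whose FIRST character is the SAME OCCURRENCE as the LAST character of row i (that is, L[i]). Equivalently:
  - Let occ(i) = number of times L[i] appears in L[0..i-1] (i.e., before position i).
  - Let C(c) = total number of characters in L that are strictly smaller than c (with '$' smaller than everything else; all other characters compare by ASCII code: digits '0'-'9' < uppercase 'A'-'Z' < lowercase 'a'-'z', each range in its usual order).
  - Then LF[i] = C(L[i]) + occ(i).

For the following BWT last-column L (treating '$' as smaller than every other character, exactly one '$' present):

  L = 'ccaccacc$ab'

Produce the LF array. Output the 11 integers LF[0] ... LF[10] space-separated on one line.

Char counts: '$':1, 'a':3, 'b':1, 'c':6
C (first-col start): C('$')=0, C('a')=1, C('b')=4, C('c')=5
L[0]='c': occ=0, LF[0]=C('c')+0=5+0=5
L[1]='c': occ=1, LF[1]=C('c')+1=5+1=6
L[2]='a': occ=0, LF[2]=C('a')+0=1+0=1
L[3]='c': occ=2, LF[3]=C('c')+2=5+2=7
L[4]='c': occ=3, LF[4]=C('c')+3=5+3=8
L[5]='a': occ=1, LF[5]=C('a')+1=1+1=2
L[6]='c': occ=4, LF[6]=C('c')+4=5+4=9
L[7]='c': occ=5, LF[7]=C('c')+5=5+5=10
L[8]='$': occ=0, LF[8]=C('$')+0=0+0=0
L[9]='a': occ=2, LF[9]=C('a')+2=1+2=3
L[10]='b': occ=0, LF[10]=C('b')+0=4+0=4

Answer: 5 6 1 7 8 2 9 10 0 3 4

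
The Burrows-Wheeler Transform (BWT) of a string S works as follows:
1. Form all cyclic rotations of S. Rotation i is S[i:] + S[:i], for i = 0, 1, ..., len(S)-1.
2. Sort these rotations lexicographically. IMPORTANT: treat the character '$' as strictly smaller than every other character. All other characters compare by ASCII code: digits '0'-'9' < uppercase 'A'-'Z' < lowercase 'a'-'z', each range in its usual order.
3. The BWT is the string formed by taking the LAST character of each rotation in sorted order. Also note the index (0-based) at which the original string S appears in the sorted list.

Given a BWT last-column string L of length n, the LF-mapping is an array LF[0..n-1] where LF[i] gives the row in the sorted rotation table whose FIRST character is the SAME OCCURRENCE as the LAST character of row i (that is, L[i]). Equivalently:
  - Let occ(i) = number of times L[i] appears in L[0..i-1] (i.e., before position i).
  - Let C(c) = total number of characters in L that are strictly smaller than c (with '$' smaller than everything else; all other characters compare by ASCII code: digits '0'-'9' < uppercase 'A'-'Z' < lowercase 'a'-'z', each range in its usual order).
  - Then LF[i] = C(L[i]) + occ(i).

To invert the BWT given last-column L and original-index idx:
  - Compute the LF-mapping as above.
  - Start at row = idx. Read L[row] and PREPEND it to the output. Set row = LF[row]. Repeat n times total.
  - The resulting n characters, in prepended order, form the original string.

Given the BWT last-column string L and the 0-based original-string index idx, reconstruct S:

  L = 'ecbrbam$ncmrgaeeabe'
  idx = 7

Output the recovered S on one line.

Answer: cabbageremembrance$

Derivation:
LF mapping: 9 7 4 17 5 1 14 0 16 8 15 18 13 2 10 11 3 6 12
Walk LF starting at row 7, prepending L[row]:
  step 1: row=7, L[7]='$', prepend. Next row=LF[7]=0
  step 2: row=0, L[0]='e', prepend. Next row=LF[0]=9
  step 3: row=9, L[9]='c', prepend. Next row=LF[9]=8
  step 4: row=8, L[8]='n', prepend. Next row=LF[8]=16
  step 5: row=16, L[16]='a', prepend. Next row=LF[16]=3
  step 6: row=3, L[3]='r', prepend. Next row=LF[3]=17
  step 7: row=17, L[17]='b', prepend. Next row=LF[17]=6
  step 8: row=6, L[6]='m', prepend. Next row=LF[6]=14
  step 9: row=14, L[14]='e', prepend. Next row=LF[14]=10
  step 10: row=10, L[10]='m', prepend. Next row=LF[10]=15
  step 11: row=15, L[15]='e', prepend. Next row=LF[15]=11
  step 12: row=11, L[11]='r', prepend. Next row=LF[11]=18
  step 13: row=18, L[18]='e', prepend. Next row=LF[18]=12
  step 14: row=12, L[12]='g', prepend. Next row=LF[12]=13
  step 15: row=13, L[13]='a', prepend. Next row=LF[13]=2
  step 16: row=2, L[2]='b', prepend. Next row=LF[2]=4
  step 17: row=4, L[4]='b', prepend. Next row=LF[4]=5
  step 18: row=5, L[5]='a', prepend. Next row=LF[5]=1
  step 19: row=1, L[1]='c', prepend. Next row=LF[1]=7
Reversed output: cabbageremembrance$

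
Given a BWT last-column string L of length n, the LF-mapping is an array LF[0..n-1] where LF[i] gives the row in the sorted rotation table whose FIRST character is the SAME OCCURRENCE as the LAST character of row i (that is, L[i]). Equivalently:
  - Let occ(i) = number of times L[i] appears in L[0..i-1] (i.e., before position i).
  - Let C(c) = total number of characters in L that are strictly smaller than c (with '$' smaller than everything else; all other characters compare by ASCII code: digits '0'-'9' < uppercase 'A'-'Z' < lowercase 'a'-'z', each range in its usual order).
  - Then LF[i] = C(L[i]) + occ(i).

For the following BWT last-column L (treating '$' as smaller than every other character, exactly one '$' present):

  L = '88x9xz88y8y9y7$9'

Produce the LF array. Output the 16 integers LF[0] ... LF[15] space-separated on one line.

Answer: 2 3 10 7 11 15 4 5 12 6 13 8 14 1 0 9

Derivation:
Char counts: '$':1, '7':1, '8':5, '9':3, 'x':2, 'y':3, 'z':1
C (first-col start): C('$')=0, C('7')=1, C('8')=2, C('9')=7, C('x')=10, C('y')=12, C('z')=15
L[0]='8': occ=0, LF[0]=C('8')+0=2+0=2
L[1]='8': occ=1, LF[1]=C('8')+1=2+1=3
L[2]='x': occ=0, LF[2]=C('x')+0=10+0=10
L[3]='9': occ=0, LF[3]=C('9')+0=7+0=7
L[4]='x': occ=1, LF[4]=C('x')+1=10+1=11
L[5]='z': occ=0, LF[5]=C('z')+0=15+0=15
L[6]='8': occ=2, LF[6]=C('8')+2=2+2=4
L[7]='8': occ=3, LF[7]=C('8')+3=2+3=5
L[8]='y': occ=0, LF[8]=C('y')+0=12+0=12
L[9]='8': occ=4, LF[9]=C('8')+4=2+4=6
L[10]='y': occ=1, LF[10]=C('y')+1=12+1=13
L[11]='9': occ=1, LF[11]=C('9')+1=7+1=8
L[12]='y': occ=2, LF[12]=C('y')+2=12+2=14
L[13]='7': occ=0, LF[13]=C('7')+0=1+0=1
L[14]='$': occ=0, LF[14]=C('$')+0=0+0=0
L[15]='9': occ=2, LF[15]=C('9')+2=7+2=9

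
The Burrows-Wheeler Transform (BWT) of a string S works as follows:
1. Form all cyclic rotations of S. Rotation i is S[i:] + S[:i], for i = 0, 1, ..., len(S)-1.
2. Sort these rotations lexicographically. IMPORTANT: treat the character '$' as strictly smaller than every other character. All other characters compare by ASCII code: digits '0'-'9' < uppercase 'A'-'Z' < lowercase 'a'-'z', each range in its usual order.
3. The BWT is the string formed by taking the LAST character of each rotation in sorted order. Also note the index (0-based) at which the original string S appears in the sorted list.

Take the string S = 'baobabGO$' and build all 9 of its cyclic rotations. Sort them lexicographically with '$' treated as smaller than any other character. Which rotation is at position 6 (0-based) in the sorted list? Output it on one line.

All 9 rotations (rotation i = S[i:]+S[:i]):
  rot[0] = baobabGO$
  rot[1] = aobabGO$b
  rot[2] = obabGO$ba
  rot[3] = babGO$bao
  rot[4] = abGO$baob
  rot[5] = bGO$baoba
  rot[6] = GO$baobab
  rot[7] = O$baobabG
  rot[8] = $baobabGO
Sorted (with $ < everything):
  sorted[0] = $baobabGO
  sorted[1] = GO$baobab
  sorted[2] = O$baobabG
  sorted[3] = abGO$baob
  sorted[4] = aobabGO$b
  sorted[5] = bGO$baoba
  sorted[6] = babGO$bao
  sorted[7] = baobabGO$
  sorted[8] = obabGO$ba
sorted[6] = babGO$bao

Answer: babGO$bao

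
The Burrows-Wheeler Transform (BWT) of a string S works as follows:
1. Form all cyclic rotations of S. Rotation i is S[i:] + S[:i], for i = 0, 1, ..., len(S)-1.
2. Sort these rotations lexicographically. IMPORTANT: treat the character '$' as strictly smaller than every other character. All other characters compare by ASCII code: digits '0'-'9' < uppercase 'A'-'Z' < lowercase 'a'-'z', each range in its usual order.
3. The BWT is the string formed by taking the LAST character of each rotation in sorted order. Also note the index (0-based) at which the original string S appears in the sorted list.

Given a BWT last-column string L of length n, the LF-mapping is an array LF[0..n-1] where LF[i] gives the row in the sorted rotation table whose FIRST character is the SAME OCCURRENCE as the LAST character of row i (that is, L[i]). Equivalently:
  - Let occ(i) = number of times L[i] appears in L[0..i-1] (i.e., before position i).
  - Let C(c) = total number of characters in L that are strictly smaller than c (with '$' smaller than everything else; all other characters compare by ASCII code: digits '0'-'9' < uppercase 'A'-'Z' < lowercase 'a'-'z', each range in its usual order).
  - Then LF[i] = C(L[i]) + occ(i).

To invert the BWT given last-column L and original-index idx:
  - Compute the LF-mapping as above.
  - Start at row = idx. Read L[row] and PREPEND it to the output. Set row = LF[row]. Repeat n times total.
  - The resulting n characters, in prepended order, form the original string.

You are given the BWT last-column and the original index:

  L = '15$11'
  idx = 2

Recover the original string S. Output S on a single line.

Answer: 1151$

Derivation:
LF mapping: 1 4 0 2 3
Walk LF starting at row 2, prepending L[row]:
  step 1: row=2, L[2]='$', prepend. Next row=LF[2]=0
  step 2: row=0, L[0]='1', prepend. Next row=LF[0]=1
  step 3: row=1, L[1]='5', prepend. Next row=LF[1]=4
  step 4: row=4, L[4]='1', prepend. Next row=LF[4]=3
  step 5: row=3, L[3]='1', prepend. Next row=LF[3]=2
Reversed output: 1151$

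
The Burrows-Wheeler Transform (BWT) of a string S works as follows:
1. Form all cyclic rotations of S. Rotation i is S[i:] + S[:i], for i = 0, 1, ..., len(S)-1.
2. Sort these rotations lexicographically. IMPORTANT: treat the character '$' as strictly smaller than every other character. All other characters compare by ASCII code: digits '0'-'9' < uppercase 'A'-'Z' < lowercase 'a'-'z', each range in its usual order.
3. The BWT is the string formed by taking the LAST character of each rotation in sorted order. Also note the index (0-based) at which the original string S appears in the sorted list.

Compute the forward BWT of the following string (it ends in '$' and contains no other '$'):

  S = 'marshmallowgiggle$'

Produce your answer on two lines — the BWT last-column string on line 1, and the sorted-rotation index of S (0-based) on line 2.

Answer: emmliwgsggalh$laro
13

Derivation:
All 18 rotations (rotation i = S[i:]+S[:i]):
  rot[0] = marshmallowgiggle$
  rot[1] = arshmallowgiggle$m
  rot[2] = rshmallowgiggle$ma
  rot[3] = shmallowgiggle$mar
  rot[4] = hmallowgiggle$mars
  rot[5] = mallowgiggle$marsh
  rot[6] = allowgiggle$marshm
  rot[7] = llowgiggle$marshma
  rot[8] = lowgiggle$marshmal
  rot[9] = owgiggle$marshmall
  rot[10] = wgiggle$marshmallo
  rot[11] = giggle$marshmallow
  rot[12] = iggle$marshmallowg
  rot[13] = ggle$marshmallowgi
  rot[14] = gle$marshmallowgig
  rot[15] = le$marshmallowgigg
  rot[16] = e$marshmallowgiggl
  rot[17] = $marshmallowgiggle
Sorted (with $ < everything):
  sorted[0] = $marshmallowgiggle  (last char: 'e')
  sorted[1] = allowgiggle$marshm  (last char: 'm')
  sorted[2] = arshmallowgiggle$m  (last char: 'm')
  sorted[3] = e$marshmallowgiggl  (last char: 'l')
  sorted[4] = ggle$marshmallowgi  (last char: 'i')
  sorted[5] = giggle$marshmallow  (last char: 'w')
  sorted[6] = gle$marshmallowgig  (last char: 'g')
  sorted[7] = hmallowgiggle$mars  (last char: 's')
  sorted[8] = iggle$marshmallowg  (last char: 'g')
  sorted[9] = le$marshmallowgigg  (last char: 'g')
  sorted[10] = llowgiggle$marshma  (last char: 'a')
  sorted[11] = lowgiggle$marshmal  (last char: 'l')
  sorted[12] = mallowgiggle$marsh  (last char: 'h')
  sorted[13] = marshmallowgiggle$  (last char: '$')
  sorted[14] = owgiggle$marshmall  (last char: 'l')
  sorted[15] = rshmallowgiggle$ma  (last char: 'a')
  sorted[16] = shmallowgiggle$mar  (last char: 'r')
  sorted[17] = wgiggle$marshmallo  (last char: 'o')
Last column: emmliwgsggalh$laro
Original string S is at sorted index 13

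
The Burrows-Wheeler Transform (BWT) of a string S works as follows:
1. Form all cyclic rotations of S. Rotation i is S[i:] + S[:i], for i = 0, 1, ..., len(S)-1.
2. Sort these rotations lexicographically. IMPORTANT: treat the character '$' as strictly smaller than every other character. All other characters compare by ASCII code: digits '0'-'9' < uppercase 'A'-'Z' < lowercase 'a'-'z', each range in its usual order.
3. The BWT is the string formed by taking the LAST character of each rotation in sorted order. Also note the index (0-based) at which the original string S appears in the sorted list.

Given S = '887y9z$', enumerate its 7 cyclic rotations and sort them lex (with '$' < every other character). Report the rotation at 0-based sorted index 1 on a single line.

Answer: 7y9z$88

Derivation:
All 7 rotations (rotation i = S[i:]+S[:i]):
  rot[0] = 887y9z$
  rot[1] = 87y9z$8
  rot[2] = 7y9z$88
  rot[3] = y9z$887
  rot[4] = 9z$887y
  rot[5] = z$887y9
  rot[6] = $887y9z
Sorted (with $ < everything):
  sorted[0] = $887y9z
  sorted[1] = 7y9z$88
  sorted[2] = 87y9z$8
  sorted[3] = 887y9z$
  sorted[4] = 9z$887y
  sorted[5] = y9z$887
  sorted[6] = z$887y9
sorted[1] = 7y9z$88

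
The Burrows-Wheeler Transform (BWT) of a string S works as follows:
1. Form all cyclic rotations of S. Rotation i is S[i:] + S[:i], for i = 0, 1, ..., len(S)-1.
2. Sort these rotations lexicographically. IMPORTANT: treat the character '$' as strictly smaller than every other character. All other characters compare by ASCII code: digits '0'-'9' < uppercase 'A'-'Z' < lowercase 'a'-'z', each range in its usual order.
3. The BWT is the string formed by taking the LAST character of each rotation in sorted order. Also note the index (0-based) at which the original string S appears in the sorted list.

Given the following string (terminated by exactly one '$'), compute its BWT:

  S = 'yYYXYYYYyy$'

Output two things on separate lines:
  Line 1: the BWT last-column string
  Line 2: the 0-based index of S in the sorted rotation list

All 11 rotations (rotation i = S[i:]+S[:i]):
  rot[0] = yYYXYYYYyy$
  rot[1] = YYXYYYYyy$y
  rot[2] = YXYYYYyy$yY
  rot[3] = XYYYYyy$yYY
  rot[4] = YYYYyy$yYYX
  rot[5] = YYYyy$yYYXY
  rot[6] = YYyy$yYYXYY
  rot[7] = Yyy$yYYXYYY
  rot[8] = yy$yYYXYYYY
  rot[9] = y$yYYXYYYYy
  rot[10] = $yYYXYYYYyy
Sorted (with $ < everything):
  sorted[0] = $yYYXYYYYyy  (last char: 'y')
  sorted[1] = XYYYYyy$yYY  (last char: 'Y')
  sorted[2] = YXYYYYyy$yY  (last char: 'Y')
  sorted[3] = YYXYYYYyy$y  (last char: 'y')
  sorted[4] = YYYYyy$yYYX  (last char: 'X')
  sorted[5] = YYYyy$yYYXY  (last char: 'Y')
  sorted[6] = YYyy$yYYXYY  (last char: 'Y')
  sorted[7] = Yyy$yYYXYYY  (last char: 'Y')
  sorted[8] = y$yYYXYYYYy  (last char: 'y')
  sorted[9] = yYYXYYYYyy$  (last char: '$')
  sorted[10] = yy$yYYXYYYY  (last char: 'Y')
Last column: yYYyXYYYy$Y
Original string S is at sorted index 9

Answer: yYYyXYYYy$Y
9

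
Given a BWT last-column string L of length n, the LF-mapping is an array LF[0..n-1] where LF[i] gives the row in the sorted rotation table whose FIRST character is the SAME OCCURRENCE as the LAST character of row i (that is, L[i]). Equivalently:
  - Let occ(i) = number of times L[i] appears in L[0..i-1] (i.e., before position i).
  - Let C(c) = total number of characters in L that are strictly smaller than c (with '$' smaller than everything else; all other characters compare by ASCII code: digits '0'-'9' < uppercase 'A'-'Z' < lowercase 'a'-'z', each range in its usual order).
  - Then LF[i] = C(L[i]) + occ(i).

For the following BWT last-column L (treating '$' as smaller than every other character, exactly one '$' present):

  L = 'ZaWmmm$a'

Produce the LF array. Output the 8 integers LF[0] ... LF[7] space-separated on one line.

Char counts: '$':1, 'W':1, 'Z':1, 'a':2, 'm':3
C (first-col start): C('$')=0, C('W')=1, C('Z')=2, C('a')=3, C('m')=5
L[0]='Z': occ=0, LF[0]=C('Z')+0=2+0=2
L[1]='a': occ=0, LF[1]=C('a')+0=3+0=3
L[2]='W': occ=0, LF[2]=C('W')+0=1+0=1
L[3]='m': occ=0, LF[3]=C('m')+0=5+0=5
L[4]='m': occ=1, LF[4]=C('m')+1=5+1=6
L[5]='m': occ=2, LF[5]=C('m')+2=5+2=7
L[6]='$': occ=0, LF[6]=C('$')+0=0+0=0
L[7]='a': occ=1, LF[7]=C('a')+1=3+1=4

Answer: 2 3 1 5 6 7 0 4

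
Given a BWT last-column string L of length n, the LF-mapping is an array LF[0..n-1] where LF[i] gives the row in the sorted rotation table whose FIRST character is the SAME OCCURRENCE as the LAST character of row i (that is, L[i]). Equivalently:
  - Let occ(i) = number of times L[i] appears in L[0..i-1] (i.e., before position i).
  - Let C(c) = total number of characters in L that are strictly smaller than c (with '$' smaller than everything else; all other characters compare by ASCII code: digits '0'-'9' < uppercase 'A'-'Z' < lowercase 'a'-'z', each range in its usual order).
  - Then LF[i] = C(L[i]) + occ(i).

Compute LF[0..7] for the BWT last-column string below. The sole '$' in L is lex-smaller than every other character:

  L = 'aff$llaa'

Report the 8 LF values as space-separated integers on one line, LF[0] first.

Char counts: '$':1, 'a':3, 'f':2, 'l':2
C (first-col start): C('$')=0, C('a')=1, C('f')=4, C('l')=6
L[0]='a': occ=0, LF[0]=C('a')+0=1+0=1
L[1]='f': occ=0, LF[1]=C('f')+0=4+0=4
L[2]='f': occ=1, LF[2]=C('f')+1=4+1=5
L[3]='$': occ=0, LF[3]=C('$')+0=0+0=0
L[4]='l': occ=0, LF[4]=C('l')+0=6+0=6
L[5]='l': occ=1, LF[5]=C('l')+1=6+1=7
L[6]='a': occ=1, LF[6]=C('a')+1=1+1=2
L[7]='a': occ=2, LF[7]=C('a')+2=1+2=3

Answer: 1 4 5 0 6 7 2 3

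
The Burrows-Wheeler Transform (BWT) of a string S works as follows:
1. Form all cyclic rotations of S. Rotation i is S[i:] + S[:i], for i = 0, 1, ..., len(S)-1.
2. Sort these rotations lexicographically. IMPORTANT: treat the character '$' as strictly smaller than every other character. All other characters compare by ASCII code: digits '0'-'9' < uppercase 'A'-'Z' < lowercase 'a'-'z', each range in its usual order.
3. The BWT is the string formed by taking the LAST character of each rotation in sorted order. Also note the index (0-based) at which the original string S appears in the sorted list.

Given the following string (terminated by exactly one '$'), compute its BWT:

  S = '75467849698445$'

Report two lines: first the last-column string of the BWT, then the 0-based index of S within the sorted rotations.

Answer: 584584749$69746
9

Derivation:
All 15 rotations (rotation i = S[i:]+S[:i]):
  rot[0] = 75467849698445$
  rot[1] = 5467849698445$7
  rot[2] = 467849698445$75
  rot[3] = 67849698445$754
  rot[4] = 7849698445$7546
  rot[5] = 849698445$75467
  rot[6] = 49698445$754678
  rot[7] = 9698445$7546784
  rot[8] = 698445$75467849
  rot[9] = 98445$754678496
  rot[10] = 8445$7546784969
  rot[11] = 445$75467849698
  rot[12] = 45$754678496984
  rot[13] = 5$7546784969844
  rot[14] = $75467849698445
Sorted (with $ < everything):
  sorted[0] = $75467849698445  (last char: '5')
  sorted[1] = 445$75467849698  (last char: '8')
  sorted[2] = 45$754678496984  (last char: '4')
  sorted[3] = 467849698445$75  (last char: '5')
  sorted[4] = 49698445$754678  (last char: '8')
  sorted[5] = 5$7546784969844  (last char: '4')
  sorted[6] = 5467849698445$7  (last char: '7')
  sorted[7] = 67849698445$754  (last char: '4')
  sorted[8] = 698445$75467849  (last char: '9')
  sorted[9] = 75467849698445$  (last char: '$')
  sorted[10] = 7849698445$7546  (last char: '6')
  sorted[11] = 8445$7546784969  (last char: '9')
  sorted[12] = 849698445$75467  (last char: '7')
  sorted[13] = 9698445$7546784  (last char: '4')
  sorted[14] = 98445$754678496  (last char: '6')
Last column: 584584749$69746
Original string S is at sorted index 9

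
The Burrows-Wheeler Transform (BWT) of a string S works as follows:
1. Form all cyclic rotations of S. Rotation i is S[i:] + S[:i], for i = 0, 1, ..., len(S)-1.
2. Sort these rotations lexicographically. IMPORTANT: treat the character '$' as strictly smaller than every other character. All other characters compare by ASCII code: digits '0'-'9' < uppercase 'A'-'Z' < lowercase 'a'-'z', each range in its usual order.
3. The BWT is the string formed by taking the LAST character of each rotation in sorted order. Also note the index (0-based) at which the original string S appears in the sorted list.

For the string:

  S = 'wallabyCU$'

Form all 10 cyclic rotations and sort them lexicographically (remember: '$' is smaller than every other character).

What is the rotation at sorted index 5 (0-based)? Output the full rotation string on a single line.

Answer: byCU$walla

Derivation:
All 10 rotations (rotation i = S[i:]+S[:i]):
  rot[0] = wallabyCU$
  rot[1] = allabyCU$w
  rot[2] = llabyCU$wa
  rot[3] = labyCU$wal
  rot[4] = abyCU$wall
  rot[5] = byCU$walla
  rot[6] = yCU$wallab
  rot[7] = CU$wallaby
  rot[8] = U$wallabyC
  rot[9] = $wallabyCU
Sorted (with $ < everything):
  sorted[0] = $wallabyCU
  sorted[1] = CU$wallaby
  sorted[2] = U$wallabyC
  sorted[3] = abyCU$wall
  sorted[4] = allabyCU$w
  sorted[5] = byCU$walla
  sorted[6] = labyCU$wal
  sorted[7] = llabyCU$wa
  sorted[8] = wallabyCU$
  sorted[9] = yCU$wallab
sorted[5] = byCU$walla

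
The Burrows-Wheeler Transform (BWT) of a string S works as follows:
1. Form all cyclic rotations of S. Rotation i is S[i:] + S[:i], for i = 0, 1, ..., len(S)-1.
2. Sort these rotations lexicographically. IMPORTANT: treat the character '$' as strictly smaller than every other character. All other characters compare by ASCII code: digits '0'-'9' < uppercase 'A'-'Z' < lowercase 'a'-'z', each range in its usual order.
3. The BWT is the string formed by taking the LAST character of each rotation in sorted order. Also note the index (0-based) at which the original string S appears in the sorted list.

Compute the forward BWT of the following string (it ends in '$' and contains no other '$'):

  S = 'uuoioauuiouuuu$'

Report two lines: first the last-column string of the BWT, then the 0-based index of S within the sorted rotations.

All 15 rotations (rotation i = S[i:]+S[:i]):
  rot[0] = uuoioauuiouuuu$
  rot[1] = uoioauuiouuuu$u
  rot[2] = oioauuiouuuu$uu
  rot[3] = ioauuiouuuu$uuo
  rot[4] = oauuiouuuu$uuoi
  rot[5] = auuiouuuu$uuoio
  rot[6] = uuiouuuu$uuoioa
  rot[7] = uiouuuu$uuoioau
  rot[8] = iouuuu$uuoioauu
  rot[9] = ouuuu$uuoioauui
  rot[10] = uuuu$uuoioauuio
  rot[11] = uuu$uuoioauuiou
  rot[12] = uu$uuoioauuiouu
  rot[13] = u$uuoioauuiouuu
  rot[14] = $uuoioauuiouuuu
Sorted (with $ < everything):
  sorted[0] = $uuoioauuiouuuu  (last char: 'u')
  sorted[1] = auuiouuuu$uuoio  (last char: 'o')
  sorted[2] = ioauuiouuuu$uuo  (last char: 'o')
  sorted[3] = iouuuu$uuoioauu  (last char: 'u')
  sorted[4] = oauuiouuuu$uuoi  (last char: 'i')
  sorted[5] = oioauuiouuuu$uu  (last char: 'u')
  sorted[6] = ouuuu$uuoioauui  (last char: 'i')
  sorted[7] = u$uuoioauuiouuu  (last char: 'u')
  sorted[8] = uiouuuu$uuoioau  (last char: 'u')
  sorted[9] = uoioauuiouuuu$u  (last char: 'u')
  sorted[10] = uu$uuoioauuiouu  (last char: 'u')
  sorted[11] = uuiouuuu$uuoioa  (last char: 'a')
  sorted[12] = uuoioauuiouuuu$  (last char: '$')
  sorted[13] = uuu$uuoioauuiou  (last char: 'u')
  sorted[14] = uuuu$uuoioauuio  (last char: 'o')
Last column: uoouiuiuuuua$uo
Original string S is at sorted index 12

Answer: uoouiuiuuuua$uo
12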